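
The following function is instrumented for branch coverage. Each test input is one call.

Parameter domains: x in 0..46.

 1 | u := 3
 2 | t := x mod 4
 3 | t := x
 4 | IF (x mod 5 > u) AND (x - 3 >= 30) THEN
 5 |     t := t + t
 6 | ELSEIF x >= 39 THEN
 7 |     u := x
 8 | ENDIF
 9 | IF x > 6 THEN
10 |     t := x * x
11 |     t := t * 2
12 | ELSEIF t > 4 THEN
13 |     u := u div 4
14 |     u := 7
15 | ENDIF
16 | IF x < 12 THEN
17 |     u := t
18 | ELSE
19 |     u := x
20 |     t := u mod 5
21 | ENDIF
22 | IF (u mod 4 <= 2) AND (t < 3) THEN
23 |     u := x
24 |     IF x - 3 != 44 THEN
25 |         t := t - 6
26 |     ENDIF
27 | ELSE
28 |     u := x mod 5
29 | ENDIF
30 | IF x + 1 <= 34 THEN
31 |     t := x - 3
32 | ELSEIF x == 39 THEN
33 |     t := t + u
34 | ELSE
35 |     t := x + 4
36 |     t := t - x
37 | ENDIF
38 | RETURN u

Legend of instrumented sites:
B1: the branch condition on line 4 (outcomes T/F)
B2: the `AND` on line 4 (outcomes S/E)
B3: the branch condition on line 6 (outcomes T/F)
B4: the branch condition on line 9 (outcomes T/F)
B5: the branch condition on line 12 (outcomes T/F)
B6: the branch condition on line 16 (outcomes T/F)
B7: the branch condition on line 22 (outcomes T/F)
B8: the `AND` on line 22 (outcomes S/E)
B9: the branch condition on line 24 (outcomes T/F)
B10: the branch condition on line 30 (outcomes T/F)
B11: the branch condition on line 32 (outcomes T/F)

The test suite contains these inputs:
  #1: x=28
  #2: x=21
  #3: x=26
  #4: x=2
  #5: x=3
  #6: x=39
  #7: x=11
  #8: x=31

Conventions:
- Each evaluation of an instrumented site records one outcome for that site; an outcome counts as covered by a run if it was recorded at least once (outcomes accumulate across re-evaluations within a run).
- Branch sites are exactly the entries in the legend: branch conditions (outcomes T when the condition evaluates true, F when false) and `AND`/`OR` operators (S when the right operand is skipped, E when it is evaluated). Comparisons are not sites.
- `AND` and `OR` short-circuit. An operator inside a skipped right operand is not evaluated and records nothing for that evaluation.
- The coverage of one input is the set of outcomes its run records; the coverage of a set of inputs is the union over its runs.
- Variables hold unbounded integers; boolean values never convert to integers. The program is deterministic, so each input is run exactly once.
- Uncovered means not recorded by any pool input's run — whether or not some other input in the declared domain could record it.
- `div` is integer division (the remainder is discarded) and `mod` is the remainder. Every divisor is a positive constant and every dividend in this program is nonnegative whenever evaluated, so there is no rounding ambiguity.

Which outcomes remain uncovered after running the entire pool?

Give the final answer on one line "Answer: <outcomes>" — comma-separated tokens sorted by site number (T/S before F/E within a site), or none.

run #1 (x=28) runs B2->S, B1->F, B3->F, B4->T, B6->F, B8->E, B7->F, B10->T; records B1=F, B2=S, B3=F, B4=T, B6=F, B7=F, B8=E, B10=T
run #2 (x=21) runs B2->S, B1->F, B3->F, B4->T, B6->F, B8->E, B7->T, B9->T, B10->T; records B1=F, B2=S, B3=F, B4=T, B6=F, B7=T, B8=E, B9=T, B10=T
run #3 (x=26) runs B2->S, B1->F, B3->F, B4->T, B6->F, B8->E, B7->T, B9->T, B10->T; records B1=F, B2=S, B3=F, B4=T, B6=F, B7=T, B8=E, B9=T, B10=T
run #4 (x=2) runs B2->S, B1->F, B3->F, B4->F, B5->F, B6->T, B8->E, B7->T, B9->T, B10->T; records B1=F, B2=S, B3=F, B4=F, B5=F, B6=T, B7=T, B8=E, B9=T, B10=T
run #5 (x=3) runs B2->S, B1->F, B3->F, B4->F, B5->F, B6->T, B8->S, B7->F, B10->T; records B1=F, B2=S, B3=F, B4=F, B5=F, B6=T, B7=F, B8=S, B10=T
run #6 (x=39) runs B2->E, B1->T, B4->T, B6->F, B8->S, B7->F, B10->F, B11->T; records B1=T, B2=E, B4=T, B6=F, B7=F, B8=S, B10=F, B11=T
run #7 (x=11) runs B2->S, B1->F, B3->F, B4->T, B6->T, B8->E, B7->F, B10->T; records B1=F, B2=S, B3=F, B4=T, B6=T, B7=F, B8=E, B10=T
run #8 (x=31) runs B2->S, B1->F, B3->F, B4->T, B6->F, B8->S, B7->F, B10->T; records B1=F, B2=S, B3=F, B4=T, B6=F, B7=F, B8=S, B10=T
union over the pool: B1=T, B1=F, B2=S, B2=E, B3=F, B4=T, B4=F, B5=F, B6=T, B6=F, B7=T, B7=F, B8=S, B8=E, B9=T, B10=T, B10=F, B11=T
uncovered (4 of 22): B3=T, B5=T, B9=F, B11=F

Answer: B3=T, B5=T, B9=F, B11=F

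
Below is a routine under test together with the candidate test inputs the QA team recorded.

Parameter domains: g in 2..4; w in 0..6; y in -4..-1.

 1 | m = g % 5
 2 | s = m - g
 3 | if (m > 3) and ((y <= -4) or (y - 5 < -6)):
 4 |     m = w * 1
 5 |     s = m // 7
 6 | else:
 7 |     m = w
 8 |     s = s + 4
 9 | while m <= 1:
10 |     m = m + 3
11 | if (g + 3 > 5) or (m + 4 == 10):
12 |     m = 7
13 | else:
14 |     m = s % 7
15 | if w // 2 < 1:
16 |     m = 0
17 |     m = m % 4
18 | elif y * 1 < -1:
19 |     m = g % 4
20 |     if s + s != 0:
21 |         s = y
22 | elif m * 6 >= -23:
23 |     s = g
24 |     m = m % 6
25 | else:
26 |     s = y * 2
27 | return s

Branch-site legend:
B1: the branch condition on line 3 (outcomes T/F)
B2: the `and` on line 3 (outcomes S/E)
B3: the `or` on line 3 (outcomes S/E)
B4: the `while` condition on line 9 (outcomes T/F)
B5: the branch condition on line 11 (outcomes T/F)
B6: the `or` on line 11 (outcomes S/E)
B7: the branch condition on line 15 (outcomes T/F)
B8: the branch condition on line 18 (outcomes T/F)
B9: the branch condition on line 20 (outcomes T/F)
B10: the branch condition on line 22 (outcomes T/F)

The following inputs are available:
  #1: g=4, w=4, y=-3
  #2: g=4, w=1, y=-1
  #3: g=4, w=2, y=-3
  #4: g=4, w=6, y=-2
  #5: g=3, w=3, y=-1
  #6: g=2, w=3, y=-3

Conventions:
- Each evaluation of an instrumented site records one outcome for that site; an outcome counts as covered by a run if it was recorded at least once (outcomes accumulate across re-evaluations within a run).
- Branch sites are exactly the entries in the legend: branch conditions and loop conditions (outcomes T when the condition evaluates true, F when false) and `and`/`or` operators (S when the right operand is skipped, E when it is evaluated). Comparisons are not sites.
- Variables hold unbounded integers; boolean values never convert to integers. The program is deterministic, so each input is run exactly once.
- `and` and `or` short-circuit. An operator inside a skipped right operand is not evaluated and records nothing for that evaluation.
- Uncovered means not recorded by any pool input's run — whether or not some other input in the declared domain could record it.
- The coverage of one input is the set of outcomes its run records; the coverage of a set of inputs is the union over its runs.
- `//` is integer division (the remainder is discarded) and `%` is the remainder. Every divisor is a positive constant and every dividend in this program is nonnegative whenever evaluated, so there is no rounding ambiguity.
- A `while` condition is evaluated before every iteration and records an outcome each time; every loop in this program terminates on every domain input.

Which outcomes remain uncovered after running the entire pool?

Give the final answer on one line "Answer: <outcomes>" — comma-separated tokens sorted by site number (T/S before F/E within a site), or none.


input #1 (g=4, w=4, y=-3): events B2->E, B3->E, B1->T, B4->F, B6->S, B5->T, B7->F, B8->T, B9->F; covers B1=T, B2=E, B3=E, B4=F, B5=T, B6=S, B7=F, B8=T, B9=F
input #2 (g=4, w=1, y=-1): events B2->E, B3->E, B1->F, B4->T, B4->F, B6->S, B5->T, B7->T; covers B1=F, B2=E, B3=E, B4=T, B4=F, B5=T, B6=S, B7=T
input #3 (g=4, w=2, y=-3): events B2->E, B3->E, B1->T, B4->F, B6->S, B5->T, B7->F, B8->T, B9->F; covers B1=T, B2=E, B3=E, B4=F, B5=T, B6=S, B7=F, B8=T, B9=F
input #4 (g=4, w=6, y=-2): events B2->E, B3->E, B1->T, B4->F, B6->S, B5->T, B7->F, B8->T, B9->F; covers B1=T, B2=E, B3=E, B4=F, B5=T, B6=S, B7=F, B8=T, B9=F
input #5 (g=3, w=3, y=-1): events B2->S, B1->F, B4->F, B6->S, B5->T, B7->F, B8->F, B10->T; covers B1=F, B2=S, B4=F, B5=T, B6=S, B7=F, B8=F, B10=T
input #6 (g=2, w=3, y=-3): events B2->S, B1->F, B4->F, B6->E, B5->F, B7->F, B8->T, B9->T; covers B1=F, B2=S, B4=F, B5=F, B6=E, B7=F, B8=T, B9=T
union over the pool: B1=T, B1=F, B2=S, B2=E, B3=E, B4=T, B4=F, B5=T, B5=F, B6=S, B6=E, B7=T, B7=F, B8=T, B8=F, B9=T, B9=F, B10=T
uncovered (2 of 20): B3=S, B10=F
Answer: B3=S, B10=F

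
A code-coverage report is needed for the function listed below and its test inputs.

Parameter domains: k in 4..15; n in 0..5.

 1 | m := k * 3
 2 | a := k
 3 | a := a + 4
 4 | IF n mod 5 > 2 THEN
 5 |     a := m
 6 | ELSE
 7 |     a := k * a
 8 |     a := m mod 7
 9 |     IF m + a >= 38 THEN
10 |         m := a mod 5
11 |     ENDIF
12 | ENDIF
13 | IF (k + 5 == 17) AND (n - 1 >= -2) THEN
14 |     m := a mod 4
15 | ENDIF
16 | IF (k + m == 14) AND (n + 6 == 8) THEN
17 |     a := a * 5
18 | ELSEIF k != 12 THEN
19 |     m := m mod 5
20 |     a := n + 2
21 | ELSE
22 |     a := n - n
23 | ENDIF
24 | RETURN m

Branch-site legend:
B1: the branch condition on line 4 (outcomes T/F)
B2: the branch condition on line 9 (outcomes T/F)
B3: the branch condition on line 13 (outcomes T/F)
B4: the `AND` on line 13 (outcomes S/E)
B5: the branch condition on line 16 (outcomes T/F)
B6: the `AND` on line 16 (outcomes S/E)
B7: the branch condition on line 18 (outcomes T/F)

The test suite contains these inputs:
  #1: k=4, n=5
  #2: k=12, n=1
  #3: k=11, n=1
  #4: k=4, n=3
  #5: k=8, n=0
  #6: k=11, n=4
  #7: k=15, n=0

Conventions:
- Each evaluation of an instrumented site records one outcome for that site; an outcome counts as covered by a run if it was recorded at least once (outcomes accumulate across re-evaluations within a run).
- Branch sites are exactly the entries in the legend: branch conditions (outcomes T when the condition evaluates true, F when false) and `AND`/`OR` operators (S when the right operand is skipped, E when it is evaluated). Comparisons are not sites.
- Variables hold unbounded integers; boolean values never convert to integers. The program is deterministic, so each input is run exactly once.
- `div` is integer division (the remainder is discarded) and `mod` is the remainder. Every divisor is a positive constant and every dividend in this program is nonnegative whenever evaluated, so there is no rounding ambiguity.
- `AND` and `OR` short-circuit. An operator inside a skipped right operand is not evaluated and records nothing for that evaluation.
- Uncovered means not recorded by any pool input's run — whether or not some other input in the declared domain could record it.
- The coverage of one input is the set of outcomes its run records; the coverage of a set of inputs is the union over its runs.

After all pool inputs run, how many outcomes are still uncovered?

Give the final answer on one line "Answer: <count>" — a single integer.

#1 (k=4, n=5) -> B1->F, B2->F, B4->S, B3->F, B6->S, B5->F, B7->T; covered: B1=F, B2=F, B3=F, B4=S, B5=F, B6=S, B7=T
#2 (k=12, n=1) -> B1->F, B2->F, B4->E, B3->T, B6->S, B5->F, B7->F; covered: B1=F, B2=F, B3=T, B4=E, B5=F, B6=S, B7=F
#3 (k=11, n=1) -> B1->F, B2->T, B4->S, B3->F, B6->S, B5->F, B7->T; covered: B1=F, B2=T, B3=F, B4=S, B5=F, B6=S, B7=T
#4 (k=4, n=3) -> B1->T, B4->S, B3->F, B6->S, B5->F, B7->T; covered: B1=T, B3=F, B4=S, B5=F, B6=S, B7=T
#5 (k=8, n=0) -> B1->F, B2->F, B4->S, B3->F, B6->S, B5->F, B7->T; covered: B1=F, B2=F, B3=F, B4=S, B5=F, B6=S, B7=T
#6 (k=11, n=4) -> B1->T, B4->S, B3->F, B6->S, B5->F, B7->T; covered: B1=T, B3=F, B4=S, B5=F, B6=S, B7=T
#7 (k=15, n=0) -> B1->F, B2->T, B4->S, B3->F, B6->S, B5->F, B7->T; covered: B1=F, B2=T, B3=F, B4=S, B5=F, B6=S, B7=T
union over the pool: B1=T, B1=F, B2=T, B2=F, B3=T, B3=F, B4=S, B4=E, B5=F, B6=S, B7=T, B7=F
uncovered (2 of 14): B5=T, B6=E

Answer: 2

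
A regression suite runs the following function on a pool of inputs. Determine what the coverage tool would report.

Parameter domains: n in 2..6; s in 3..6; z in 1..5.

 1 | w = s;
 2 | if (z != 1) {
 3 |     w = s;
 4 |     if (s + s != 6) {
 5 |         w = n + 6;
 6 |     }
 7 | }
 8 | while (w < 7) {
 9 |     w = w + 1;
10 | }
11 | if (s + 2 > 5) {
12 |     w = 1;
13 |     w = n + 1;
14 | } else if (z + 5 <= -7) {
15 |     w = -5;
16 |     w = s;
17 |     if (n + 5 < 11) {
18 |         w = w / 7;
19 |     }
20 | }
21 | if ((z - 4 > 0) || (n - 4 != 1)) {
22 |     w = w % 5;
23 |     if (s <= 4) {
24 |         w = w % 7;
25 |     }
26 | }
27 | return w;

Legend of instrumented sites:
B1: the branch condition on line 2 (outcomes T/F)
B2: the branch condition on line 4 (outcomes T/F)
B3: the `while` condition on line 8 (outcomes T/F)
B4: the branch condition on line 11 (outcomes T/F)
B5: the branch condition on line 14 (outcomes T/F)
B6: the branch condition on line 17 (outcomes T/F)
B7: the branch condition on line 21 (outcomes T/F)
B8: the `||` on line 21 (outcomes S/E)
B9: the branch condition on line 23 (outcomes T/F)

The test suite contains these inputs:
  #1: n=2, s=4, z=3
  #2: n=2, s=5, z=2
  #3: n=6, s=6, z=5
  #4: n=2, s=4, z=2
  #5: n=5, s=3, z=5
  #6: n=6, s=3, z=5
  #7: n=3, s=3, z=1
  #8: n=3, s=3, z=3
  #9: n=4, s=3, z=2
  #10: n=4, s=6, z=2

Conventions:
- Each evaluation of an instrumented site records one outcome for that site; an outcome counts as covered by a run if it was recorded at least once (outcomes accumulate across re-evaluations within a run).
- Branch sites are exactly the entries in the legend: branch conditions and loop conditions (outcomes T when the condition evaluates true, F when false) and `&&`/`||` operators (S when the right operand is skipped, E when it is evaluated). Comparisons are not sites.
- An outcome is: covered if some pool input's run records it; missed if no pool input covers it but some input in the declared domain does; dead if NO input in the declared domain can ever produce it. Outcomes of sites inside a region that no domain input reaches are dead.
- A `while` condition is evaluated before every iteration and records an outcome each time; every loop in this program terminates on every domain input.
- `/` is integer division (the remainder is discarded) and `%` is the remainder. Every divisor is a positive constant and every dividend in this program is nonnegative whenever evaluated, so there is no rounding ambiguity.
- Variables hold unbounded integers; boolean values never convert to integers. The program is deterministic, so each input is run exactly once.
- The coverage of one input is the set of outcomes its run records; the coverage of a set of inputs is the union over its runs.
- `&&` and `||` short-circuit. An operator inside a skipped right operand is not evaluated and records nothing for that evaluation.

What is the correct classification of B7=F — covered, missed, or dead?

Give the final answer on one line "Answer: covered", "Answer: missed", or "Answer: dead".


no pool input records B7=F
but domain input (n=5, s=3, z=1) does record it -> reachable, so missed
Answer: missed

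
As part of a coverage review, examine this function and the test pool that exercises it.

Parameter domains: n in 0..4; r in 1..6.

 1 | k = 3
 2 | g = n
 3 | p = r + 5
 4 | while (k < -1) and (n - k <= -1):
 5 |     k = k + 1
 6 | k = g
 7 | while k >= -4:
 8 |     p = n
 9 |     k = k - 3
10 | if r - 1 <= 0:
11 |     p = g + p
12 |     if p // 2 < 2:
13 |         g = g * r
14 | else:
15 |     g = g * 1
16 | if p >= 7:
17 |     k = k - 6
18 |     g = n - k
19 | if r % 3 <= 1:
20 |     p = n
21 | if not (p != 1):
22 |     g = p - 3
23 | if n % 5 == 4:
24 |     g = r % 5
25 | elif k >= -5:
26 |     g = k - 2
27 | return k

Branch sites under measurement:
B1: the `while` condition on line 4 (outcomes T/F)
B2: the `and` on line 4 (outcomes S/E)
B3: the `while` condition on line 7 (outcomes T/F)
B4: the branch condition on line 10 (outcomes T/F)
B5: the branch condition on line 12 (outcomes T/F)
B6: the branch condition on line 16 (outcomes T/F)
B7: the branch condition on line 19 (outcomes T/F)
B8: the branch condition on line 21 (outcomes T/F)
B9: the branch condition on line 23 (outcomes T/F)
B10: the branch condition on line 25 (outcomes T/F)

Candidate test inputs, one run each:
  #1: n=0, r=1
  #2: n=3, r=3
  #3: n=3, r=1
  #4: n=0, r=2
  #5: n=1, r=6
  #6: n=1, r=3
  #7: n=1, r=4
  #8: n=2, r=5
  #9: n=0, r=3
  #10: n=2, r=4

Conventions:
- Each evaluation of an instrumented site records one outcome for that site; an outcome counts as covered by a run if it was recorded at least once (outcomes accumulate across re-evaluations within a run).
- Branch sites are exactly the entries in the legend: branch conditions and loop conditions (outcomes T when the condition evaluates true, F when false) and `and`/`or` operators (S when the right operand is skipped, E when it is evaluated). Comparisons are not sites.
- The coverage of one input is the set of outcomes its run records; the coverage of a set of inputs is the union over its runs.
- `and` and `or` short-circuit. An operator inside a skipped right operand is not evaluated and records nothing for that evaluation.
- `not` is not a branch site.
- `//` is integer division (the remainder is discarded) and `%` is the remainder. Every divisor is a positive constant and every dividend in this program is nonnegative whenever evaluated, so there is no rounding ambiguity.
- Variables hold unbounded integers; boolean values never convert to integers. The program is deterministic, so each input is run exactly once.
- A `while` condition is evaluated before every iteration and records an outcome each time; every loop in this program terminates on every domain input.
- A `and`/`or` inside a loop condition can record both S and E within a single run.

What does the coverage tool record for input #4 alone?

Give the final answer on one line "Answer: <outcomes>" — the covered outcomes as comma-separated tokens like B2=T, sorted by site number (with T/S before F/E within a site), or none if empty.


Running input #4 (n=0, r=2), event by event:
  B2->S, B1->F, B3->T, B3->T, B3->F, B4->F, B6->F, B7->F, B8->F, B9->F
  B10->F
distinct outcomes covered: B1=F, B2=S, B3=T, B3=F, B4=F, B6=F, B7=F, B8=F, B9=F, B10=F
Answer: B1=F, B2=S, B3=T, B3=F, B4=F, B6=F, B7=F, B8=F, B9=F, B10=F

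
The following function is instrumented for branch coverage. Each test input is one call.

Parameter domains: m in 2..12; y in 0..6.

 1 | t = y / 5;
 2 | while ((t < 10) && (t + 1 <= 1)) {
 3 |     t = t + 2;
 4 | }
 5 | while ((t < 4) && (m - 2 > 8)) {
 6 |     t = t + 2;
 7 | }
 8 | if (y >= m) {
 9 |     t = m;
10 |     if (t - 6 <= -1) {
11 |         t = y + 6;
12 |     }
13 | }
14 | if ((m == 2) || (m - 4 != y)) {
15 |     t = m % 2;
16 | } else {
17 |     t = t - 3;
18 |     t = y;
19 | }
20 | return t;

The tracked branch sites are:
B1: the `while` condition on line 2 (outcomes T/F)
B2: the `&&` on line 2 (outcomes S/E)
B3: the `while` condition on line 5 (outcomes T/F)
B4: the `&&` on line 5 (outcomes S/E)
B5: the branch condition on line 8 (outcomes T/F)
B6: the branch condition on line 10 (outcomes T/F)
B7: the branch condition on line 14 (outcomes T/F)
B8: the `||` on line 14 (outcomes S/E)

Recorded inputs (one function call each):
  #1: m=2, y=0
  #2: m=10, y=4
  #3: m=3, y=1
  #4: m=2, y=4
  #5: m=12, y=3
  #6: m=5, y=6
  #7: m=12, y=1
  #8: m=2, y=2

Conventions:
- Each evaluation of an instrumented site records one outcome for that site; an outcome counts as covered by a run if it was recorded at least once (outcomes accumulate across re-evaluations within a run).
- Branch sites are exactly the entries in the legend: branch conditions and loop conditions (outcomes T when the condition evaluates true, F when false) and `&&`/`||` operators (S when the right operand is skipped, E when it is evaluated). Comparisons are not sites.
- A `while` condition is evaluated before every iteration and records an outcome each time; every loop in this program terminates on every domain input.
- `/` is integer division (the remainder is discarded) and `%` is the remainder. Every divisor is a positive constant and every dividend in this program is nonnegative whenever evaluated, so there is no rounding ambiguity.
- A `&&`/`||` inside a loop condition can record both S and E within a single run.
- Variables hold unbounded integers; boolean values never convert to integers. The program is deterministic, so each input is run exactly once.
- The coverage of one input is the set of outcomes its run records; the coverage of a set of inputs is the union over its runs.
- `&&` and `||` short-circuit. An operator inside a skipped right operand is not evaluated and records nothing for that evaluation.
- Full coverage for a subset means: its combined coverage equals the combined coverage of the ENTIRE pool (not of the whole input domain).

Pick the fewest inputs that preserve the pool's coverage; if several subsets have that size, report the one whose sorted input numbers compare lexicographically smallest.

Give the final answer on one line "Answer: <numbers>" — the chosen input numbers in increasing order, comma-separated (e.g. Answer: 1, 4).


run #1 (m=2, y=0) runs B2->E, B1->T, B2->E, B1->F, B4->E, B3->F, B5->F, B8->S, B7->T; records B1=T, B1=F, B2=E, B3=F, B4=E, B5=F, B7=T, B8=S
run #2 (m=10, y=4) runs B2->E, B1->T, B2->E, B1->F, B4->E, B3->F, B5->F, B8->E, B7->T; records B1=T, B1=F, B2=E, B3=F, B4=E, B5=F, B7=T, B8=E
run #3 (m=3, y=1) runs B2->E, B1->T, B2->E, B1->F, B4->E, B3->F, B5->F, B8->E, B7->T; records B1=T, B1=F, B2=E, B3=F, B4=E, B5=F, B7=T, B8=E
run #4 (m=2, y=4) runs B2->E, B1->T, B2->E, B1->F, B4->E, B3->F, B5->T, B6->T, B8->S, B7->T; records B1=T, B1=F, B2=E, B3=F, B4=E, B5=T, B6=T, B7=T, B8=S
run #5 (m=12, y=3) runs B2->E, B1->T, B2->E, B1->F, B4->E, B3->T, B4->S, B3->F, B5->F, B8->E, B7->T; records B1=T, B1=F, B2=E, B3=T, B3=F, B4=S, B4=E, B5=F, B7=T, B8=E
run #6 (m=5, y=6) runs B2->E, B1->F, B4->E, B3->F, B5->T, B6->T, B8->E, B7->T; records B1=F, B2=E, B3=F, B4=E, B5=T, B6=T, B7=T, B8=E
run #7 (m=12, y=1) runs B2->E, B1->T, B2->E, B1->F, B4->E, B3->T, B4->S, B3->F, B5->F, B8->E, B7->T; records B1=T, B1=F, B2=E, B3=T, B3=F, B4=S, B4=E, B5=F, B7=T, B8=E
run #8 (m=2, y=2) runs B2->E, B1->T, B2->E, B1->F, B4->E, B3->F, B5->T, B6->T, B8->S, B7->T; records B1=T, B1=F, B2=E, B3=F, B4=E, B5=T, B6=T, B7=T, B8=S
union over all inputs: B1=T, B1=F, B2=E, B3=T, B3=F, B4=S, B4=E, B5=T, B5=F, B6=T, B7=T, B8=S, B8=E (13 outcomes)
checked all size-1 subsets: none covers 13 outcomes (max 10/13)
size 2: inputs {4, 5} cover all 13 outcomes, and no lexicographically smaller subset of this size does
Answer: 4, 5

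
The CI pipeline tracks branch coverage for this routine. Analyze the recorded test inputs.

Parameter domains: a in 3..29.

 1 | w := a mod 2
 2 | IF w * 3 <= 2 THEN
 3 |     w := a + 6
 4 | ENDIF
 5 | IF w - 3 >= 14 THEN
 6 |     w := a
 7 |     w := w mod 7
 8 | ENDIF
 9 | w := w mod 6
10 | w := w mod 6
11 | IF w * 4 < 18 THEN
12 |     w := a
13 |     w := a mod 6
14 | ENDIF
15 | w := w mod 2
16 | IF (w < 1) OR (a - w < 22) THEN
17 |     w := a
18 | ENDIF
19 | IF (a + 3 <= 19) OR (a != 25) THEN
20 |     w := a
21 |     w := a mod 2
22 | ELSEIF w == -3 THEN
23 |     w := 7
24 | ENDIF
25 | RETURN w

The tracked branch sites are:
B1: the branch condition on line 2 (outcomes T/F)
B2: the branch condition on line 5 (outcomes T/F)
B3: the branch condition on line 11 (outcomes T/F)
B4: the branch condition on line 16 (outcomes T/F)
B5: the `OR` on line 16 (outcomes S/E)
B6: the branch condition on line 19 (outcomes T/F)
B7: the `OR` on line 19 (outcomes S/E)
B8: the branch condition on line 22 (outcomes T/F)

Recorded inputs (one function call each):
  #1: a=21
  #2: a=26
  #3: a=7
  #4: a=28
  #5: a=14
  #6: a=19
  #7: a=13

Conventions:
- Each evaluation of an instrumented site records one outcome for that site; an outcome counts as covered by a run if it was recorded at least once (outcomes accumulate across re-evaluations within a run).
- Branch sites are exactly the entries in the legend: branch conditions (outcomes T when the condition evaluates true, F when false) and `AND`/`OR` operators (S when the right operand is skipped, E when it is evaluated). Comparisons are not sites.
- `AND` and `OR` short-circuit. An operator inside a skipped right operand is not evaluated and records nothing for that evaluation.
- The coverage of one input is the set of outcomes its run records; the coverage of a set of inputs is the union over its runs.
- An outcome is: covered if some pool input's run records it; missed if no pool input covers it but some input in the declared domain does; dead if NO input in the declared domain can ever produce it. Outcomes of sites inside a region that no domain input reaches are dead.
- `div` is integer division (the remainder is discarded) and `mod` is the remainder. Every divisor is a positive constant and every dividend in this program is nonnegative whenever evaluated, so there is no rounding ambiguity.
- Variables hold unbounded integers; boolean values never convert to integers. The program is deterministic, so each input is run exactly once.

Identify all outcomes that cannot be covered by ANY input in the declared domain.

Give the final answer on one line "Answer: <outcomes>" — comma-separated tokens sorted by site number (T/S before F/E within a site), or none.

running all 27 domain inputs and tallying outcomes:
  B8=T: unreachable across the whole domain -> dead
  reachable outcomes have witnesses, e.g. B1=T (e.g. a=4), B1=F (e.g. a=3), B2=T (e.g. a=12), B2=F (e.g. a=3)

Answer: B8=T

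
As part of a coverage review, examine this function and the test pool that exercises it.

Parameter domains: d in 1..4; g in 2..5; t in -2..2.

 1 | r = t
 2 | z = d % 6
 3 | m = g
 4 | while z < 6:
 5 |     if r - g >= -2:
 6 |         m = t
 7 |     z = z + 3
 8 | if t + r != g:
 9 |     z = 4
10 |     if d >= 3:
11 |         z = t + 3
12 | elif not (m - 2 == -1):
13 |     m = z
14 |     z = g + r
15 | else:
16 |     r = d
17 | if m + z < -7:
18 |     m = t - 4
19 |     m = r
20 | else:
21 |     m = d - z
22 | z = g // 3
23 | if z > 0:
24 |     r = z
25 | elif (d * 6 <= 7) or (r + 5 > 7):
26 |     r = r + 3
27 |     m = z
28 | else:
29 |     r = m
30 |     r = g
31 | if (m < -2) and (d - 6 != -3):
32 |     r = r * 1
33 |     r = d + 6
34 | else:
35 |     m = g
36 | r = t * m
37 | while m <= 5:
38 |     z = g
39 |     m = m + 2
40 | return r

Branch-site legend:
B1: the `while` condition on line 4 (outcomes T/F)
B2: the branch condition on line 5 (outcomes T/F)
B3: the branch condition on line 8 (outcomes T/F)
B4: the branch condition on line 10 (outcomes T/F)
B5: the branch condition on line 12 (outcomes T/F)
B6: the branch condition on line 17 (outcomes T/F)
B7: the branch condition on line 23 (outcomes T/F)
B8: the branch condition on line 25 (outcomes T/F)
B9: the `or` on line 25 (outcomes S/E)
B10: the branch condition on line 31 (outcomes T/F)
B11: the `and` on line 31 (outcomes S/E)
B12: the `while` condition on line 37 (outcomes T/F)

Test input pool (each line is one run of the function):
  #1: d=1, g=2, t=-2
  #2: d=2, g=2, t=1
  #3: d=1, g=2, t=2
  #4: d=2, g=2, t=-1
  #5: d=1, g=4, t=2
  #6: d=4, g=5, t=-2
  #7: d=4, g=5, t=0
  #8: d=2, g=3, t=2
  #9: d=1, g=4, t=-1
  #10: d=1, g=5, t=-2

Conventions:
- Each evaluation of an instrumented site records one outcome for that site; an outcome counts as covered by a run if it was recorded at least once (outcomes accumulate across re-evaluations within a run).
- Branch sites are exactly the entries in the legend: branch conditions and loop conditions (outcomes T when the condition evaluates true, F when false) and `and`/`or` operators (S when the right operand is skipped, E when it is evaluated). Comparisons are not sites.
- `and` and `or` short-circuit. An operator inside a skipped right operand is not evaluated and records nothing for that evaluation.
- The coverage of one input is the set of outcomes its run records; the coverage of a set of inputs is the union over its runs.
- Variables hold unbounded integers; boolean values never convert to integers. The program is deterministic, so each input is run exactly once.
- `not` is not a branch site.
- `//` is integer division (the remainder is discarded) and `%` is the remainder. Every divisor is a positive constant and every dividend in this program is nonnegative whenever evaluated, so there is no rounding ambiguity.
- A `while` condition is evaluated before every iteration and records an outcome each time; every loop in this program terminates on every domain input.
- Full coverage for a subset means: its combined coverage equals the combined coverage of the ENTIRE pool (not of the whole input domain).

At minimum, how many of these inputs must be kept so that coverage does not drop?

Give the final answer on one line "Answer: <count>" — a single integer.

input #1 (d=1, g=2, t=-2): events B1->T, B2->F, B1->T, B2->F, B1->F, B3->T, B4->F, B6->F, B7->F, B9->S, B8->T, B11->S, B10->F, B12->T, ...; covers B1=T, B1=F, B2=F, B3=T, B4=F, B6=F, B7=F, B8=T, B9=S, B10=F, B11=S, B12=T, B12=F
input #2 (d=2, g=2, t=1): events B1->T, B2->T, B1->T, B2->T, B1->F, B3->F, B5->F, B6->F, B7->F, B9->E, B8->F, B11->E, B10->T, B12->T, ...; covers B1=T, B1=F, B2=T, B3=F, B5=F, B6=F, B7=F, B8=F, B9=E, B10=T, B11=E, B12=T, B12=F
input #3 (d=1, g=2, t=2): events B1->T, B2->T, B1->T, B2->T, B1->F, B3->T, B4->F, B6->F, B7->F, B9->S, B8->T, B11->S, B10->F, B12->T, ...; covers B1=T, B1=F, B2=T, B3=T, B4=F, B6=F, B7=F, B8=T, B9=S, B10=F, B11=S, B12=T, B12=F
input #4 (d=2, g=2, t=-1): events B1->T, B2->F, B1->T, B2->F, B1->F, B3->T, B4->F, B6->F, B7->F, B9->E, B8->F, B11->S, B10->F, B12->T, ...; covers B1=T, B1=F, B2=F, B3=T, B4=F, B6=F, B7=F, B8=F, B9=E, B10=F, B11=S, B12=T, B12=F
input #5 (d=1, g=4, t=2): events B1->T, B2->T, B1->T, B2->T, B1->F, B3->F, B5->T, B6->F, B7->T, B11->E, B10->T, B12->T, B12->T, B12->T, ...; covers B1=T, B1=F, B2=T, B3=F, B5=T, B6=F, B7=T, B10=T, B11=E, B12=T, B12=F
input #6 (d=4, g=5, t=-2): events B1->T, B2->F, B1->F, B3->T, B4->T, B6->F, B7->T, B11->S, B10->F, B12->T, B12->F; covers B1=T, B1=F, B2=F, B3=T, B4=T, B6=F, B7=T, B10=F, B11=S, B12=T, B12=F
input #7 (d=4, g=5, t=0): events B1->T, B2->F, B1->F, B3->T, B4->T, B6->F, B7->T, B11->S, B10->F, B12->T, B12->F; covers B1=T, B1=F, B2=F, B3=T, B4=T, B6=F, B7=T, B10=F, B11=S, B12=T, B12=F
input #8 (d=2, g=3, t=2): events B1->T, B2->T, B1->T, B2->T, B1->F, B3->T, B4->F, B6->F, B7->T, B11->S, B10->F, B12->T, B12->T, B12->F; covers B1=T, B1=F, B2=T, B3=T, B4=F, B6=F, B7=T, B10=F, B11=S, B12=T, B12=F
input #9 (d=1, g=4, t=-1): events B1->T, B2->F, B1->T, B2->F, B1->F, B3->T, B4->F, B6->F, B7->T, B11->E, B10->T, B12->T, B12->T, B12->T, ...; covers B1=T, B1=F, B2=F, B3=T, B4=F, B6=F, B7=T, B10=T, B11=E, B12=T, B12=F
input #10 (d=1, g=5, t=-2): events B1->T, B2->F, B1->T, B2->F, B1->F, B3->T, B4->F, B6->F, B7->T, B11->E, B10->T, B12->T, B12->T, B12->T, ...; covers B1=T, B1=F, B2=F, B3=T, B4=F, B6=F, B7=T, B10=T, B11=E, B12=T, B12=F
the full pool covers 23 outcomes: B1=T, B1=F, B2=T, B2=F, B3=T, B3=F, B4=T, B4=F, B5=T, B5=F, B6=F, B7=T, B7=F, B8=T, B8=F, B9=S, B9=E, B10=T, B10=F, B11=S, B11=E, B12=T, B12=F
no size-1 subset reaches all 23 outcomes (best union: 13/23)
no size-2 subset reaches all 23 outcomes (best union: 20/23)
no size-3 subset reaches all 23 outcomes (best union: 22/23)
size 4: inputs {1, 2, 5, 6} cover all 23 outcomes, and no lexicographically smaller subset of this size does

Answer: 4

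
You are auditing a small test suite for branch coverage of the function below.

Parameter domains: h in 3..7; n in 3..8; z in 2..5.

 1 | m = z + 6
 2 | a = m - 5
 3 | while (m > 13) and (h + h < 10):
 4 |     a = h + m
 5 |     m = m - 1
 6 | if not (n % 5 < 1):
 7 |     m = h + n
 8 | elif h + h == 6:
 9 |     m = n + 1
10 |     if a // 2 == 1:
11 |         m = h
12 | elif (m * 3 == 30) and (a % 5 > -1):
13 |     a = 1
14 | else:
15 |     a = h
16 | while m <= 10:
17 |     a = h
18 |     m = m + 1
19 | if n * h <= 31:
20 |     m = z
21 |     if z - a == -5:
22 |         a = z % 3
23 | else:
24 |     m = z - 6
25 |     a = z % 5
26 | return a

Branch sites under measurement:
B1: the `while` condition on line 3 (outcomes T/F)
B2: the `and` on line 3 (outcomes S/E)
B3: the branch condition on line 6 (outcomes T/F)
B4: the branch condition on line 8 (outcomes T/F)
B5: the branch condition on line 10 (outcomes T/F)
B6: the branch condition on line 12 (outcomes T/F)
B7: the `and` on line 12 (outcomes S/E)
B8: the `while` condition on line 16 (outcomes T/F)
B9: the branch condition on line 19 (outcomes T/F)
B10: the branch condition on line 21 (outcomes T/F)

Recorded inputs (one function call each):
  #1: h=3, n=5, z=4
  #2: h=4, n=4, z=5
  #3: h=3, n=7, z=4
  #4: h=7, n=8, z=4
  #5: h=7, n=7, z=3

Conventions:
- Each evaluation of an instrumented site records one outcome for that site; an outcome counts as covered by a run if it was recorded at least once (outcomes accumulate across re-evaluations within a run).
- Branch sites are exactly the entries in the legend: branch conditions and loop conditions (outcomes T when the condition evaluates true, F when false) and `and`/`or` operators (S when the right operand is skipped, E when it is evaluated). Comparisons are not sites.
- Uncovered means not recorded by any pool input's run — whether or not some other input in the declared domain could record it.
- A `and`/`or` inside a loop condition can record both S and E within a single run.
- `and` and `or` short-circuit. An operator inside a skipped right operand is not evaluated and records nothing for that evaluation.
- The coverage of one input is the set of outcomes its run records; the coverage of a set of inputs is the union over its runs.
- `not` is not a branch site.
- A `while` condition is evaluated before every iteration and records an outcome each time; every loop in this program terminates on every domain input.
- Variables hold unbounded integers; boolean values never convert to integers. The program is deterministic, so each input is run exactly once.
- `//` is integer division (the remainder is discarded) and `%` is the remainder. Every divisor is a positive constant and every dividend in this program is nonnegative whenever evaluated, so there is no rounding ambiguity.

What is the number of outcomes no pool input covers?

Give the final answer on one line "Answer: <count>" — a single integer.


input #1, h=3, n=5, z=4: events B2->S, B1->F, B3->F, B4->T, B5->F, B8->T, B8->T, B8->T, B8->T, B8->T, B8->F, B9->T, B10->F; outcomes B1=F, B2=S, B3=F, B4=T, B5=F, B8=T, B8=F, B9=T, B10=F
input #2, h=4, n=4, z=5: events B2->S, B1->F, B3->T, B8->T, B8->T, B8->T, B8->F, B9->T, B10->F; outcomes B1=F, B2=S, B3=T, B8=T, B8=F, B9=T, B10=F
input #3, h=3, n=7, z=4: events B2->S, B1->F, B3->T, B8->T, B8->F, B9->T, B10->F; outcomes B1=F, B2=S, B3=T, B8=T, B8=F, B9=T, B10=F
input #4, h=7, n=8, z=4: events B2->S, B1->F, B3->T, B8->F, B9->F; outcomes B1=F, B2=S, B3=T, B8=F, B9=F
input #5, h=7, n=7, z=3: events B2->S, B1->F, B3->T, B8->F, B9->F; outcomes B1=F, B2=S, B3=T, B8=F, B9=F
union over the pool: B1=F, B2=S, B3=T, B3=F, B4=T, B5=F, B8=T, B8=F, B9=T, B9=F, B10=F
uncovered (9 of 20): B1=T, B2=E, B4=F, B5=T, B6=T, B6=F, B7=S, B7=E, B10=T
Answer: 9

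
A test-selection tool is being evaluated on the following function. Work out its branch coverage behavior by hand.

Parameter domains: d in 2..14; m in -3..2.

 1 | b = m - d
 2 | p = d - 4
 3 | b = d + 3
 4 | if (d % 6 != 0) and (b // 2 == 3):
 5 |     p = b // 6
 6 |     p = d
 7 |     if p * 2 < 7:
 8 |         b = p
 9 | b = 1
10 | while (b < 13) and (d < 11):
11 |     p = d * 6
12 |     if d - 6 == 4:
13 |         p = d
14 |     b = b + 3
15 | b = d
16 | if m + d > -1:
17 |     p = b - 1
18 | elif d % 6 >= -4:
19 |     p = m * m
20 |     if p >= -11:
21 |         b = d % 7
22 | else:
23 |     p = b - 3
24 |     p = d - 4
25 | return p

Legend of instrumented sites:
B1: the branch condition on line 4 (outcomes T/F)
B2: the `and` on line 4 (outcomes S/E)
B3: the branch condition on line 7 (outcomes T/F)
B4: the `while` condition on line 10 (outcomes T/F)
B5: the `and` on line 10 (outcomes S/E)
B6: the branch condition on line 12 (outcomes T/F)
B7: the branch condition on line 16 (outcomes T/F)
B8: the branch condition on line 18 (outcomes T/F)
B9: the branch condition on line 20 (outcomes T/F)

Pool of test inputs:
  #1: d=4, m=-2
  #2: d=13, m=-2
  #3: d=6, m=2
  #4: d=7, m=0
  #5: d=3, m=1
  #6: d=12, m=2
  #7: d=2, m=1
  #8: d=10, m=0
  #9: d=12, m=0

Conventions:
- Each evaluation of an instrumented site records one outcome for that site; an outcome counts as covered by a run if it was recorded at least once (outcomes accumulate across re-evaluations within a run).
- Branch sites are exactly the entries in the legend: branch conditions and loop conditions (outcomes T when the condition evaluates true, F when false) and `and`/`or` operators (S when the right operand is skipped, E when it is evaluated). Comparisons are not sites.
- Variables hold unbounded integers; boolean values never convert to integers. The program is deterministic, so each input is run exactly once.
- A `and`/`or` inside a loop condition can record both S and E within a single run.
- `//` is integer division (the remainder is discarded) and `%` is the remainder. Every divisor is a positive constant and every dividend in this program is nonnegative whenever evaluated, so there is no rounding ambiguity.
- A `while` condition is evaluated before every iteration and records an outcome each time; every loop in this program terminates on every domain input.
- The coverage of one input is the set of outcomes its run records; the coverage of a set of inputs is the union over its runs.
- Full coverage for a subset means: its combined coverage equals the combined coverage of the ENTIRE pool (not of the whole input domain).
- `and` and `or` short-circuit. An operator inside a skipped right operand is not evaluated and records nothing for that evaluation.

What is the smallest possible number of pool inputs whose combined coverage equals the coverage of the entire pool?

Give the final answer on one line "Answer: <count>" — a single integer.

input #1 (d=4, m=-2): covers B1=T, B2=E, B3=F, B4=T, B4=F, B5=S, B5=E, B6=F, B7=T
input #2 (d=13, m=-2): covers B1=F, B2=E, B4=F, B5=E, B7=T
input #3 (d=6, m=2): covers B1=F, B2=S, B4=T, B4=F, B5=S, B5=E, B6=F, B7=T
input #4 (d=7, m=0): covers B1=F, B2=E, B4=T, B4=F, B5=S, B5=E, B6=F, B7=T
input #5 (d=3, m=1): covers B1=T, B2=E, B3=T, B4=T, B4=F, B5=S, B5=E, B6=F, B7=T
input #6 (d=12, m=2): covers B1=F, B2=S, B4=F, B5=E, B7=T
input #7 (d=2, m=1): covers B1=F, B2=E, B4=T, B4=F, B5=S, B5=E, B6=F, B7=T
input #8 (d=10, m=0): covers B1=F, B2=E, B4=T, B4=F, B5=S, B5=E, B6=T, B7=T
input #9 (d=12, m=0): covers B1=F, B2=S, B4=F, B5=E, B7=T
union over all inputs: B1=T, B1=F, B2=S, B2=E, B3=T, B3=F, B4=T, B4=F, B5=S, B5=E, B6=T, B6=F, B7=T (13 outcomes)
size 1 is not enough: best union over all size-1 subsets is 9/13
size 2 is not enough: best union over all size-2 subsets is 11/13
size 3 is not enough: best union over all size-3 subsets is 12/13
the canonical winner is {1, 3, 5, 8}: size 4, full 13-outcome coverage, earliest index list among size-4 covers

Answer: 4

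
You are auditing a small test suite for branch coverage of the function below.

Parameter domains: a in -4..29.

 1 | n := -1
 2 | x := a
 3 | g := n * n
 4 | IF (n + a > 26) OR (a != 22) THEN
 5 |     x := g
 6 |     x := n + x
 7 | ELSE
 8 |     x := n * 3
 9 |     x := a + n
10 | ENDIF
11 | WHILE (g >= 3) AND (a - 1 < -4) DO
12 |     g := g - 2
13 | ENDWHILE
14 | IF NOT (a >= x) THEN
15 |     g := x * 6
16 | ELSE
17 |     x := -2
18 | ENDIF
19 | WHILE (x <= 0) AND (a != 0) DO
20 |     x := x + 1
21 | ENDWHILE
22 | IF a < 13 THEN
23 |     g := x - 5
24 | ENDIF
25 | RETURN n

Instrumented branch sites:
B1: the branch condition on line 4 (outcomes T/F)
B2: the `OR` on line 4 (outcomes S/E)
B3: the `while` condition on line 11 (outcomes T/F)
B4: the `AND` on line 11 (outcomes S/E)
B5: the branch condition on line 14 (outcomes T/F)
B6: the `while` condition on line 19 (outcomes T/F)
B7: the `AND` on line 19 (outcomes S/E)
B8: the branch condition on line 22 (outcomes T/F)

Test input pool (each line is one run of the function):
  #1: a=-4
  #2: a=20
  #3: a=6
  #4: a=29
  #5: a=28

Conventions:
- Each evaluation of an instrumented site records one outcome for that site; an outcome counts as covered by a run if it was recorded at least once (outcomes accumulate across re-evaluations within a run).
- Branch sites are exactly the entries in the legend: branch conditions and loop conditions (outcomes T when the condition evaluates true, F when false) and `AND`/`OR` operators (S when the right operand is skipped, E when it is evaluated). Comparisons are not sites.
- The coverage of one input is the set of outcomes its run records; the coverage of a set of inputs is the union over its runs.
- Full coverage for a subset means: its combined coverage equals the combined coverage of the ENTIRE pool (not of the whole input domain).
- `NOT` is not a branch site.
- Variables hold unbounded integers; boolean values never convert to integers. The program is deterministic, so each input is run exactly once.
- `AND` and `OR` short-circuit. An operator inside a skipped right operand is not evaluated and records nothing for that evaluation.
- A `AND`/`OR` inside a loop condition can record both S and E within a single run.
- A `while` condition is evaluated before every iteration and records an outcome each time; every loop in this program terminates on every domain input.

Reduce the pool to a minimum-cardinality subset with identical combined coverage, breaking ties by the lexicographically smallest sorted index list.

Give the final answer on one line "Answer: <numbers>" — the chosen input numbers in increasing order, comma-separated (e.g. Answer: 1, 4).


#1 (a=-4) -> B2->E, B1->T, B4->S, B3->F, B5->T, B7->E, B6->T, B7->S, B6->F, B8->T; covered: B1=T, B2=E, B3=F, B4=S, B5=T, B6=T, B6=F, B7=S, B7=E, B8=T
#2 (a=20) -> B2->E, B1->T, B4->S, B3->F, B5->F, B7->E, B6->T, B7->E, B6->T, B7->E, B6->T, B7->S, B6->F, B8->F; covered: B1=T, B2=E, B3=F, B4=S, B5=F, B6=T, B6=F, B7=S, B7=E, B8=F
#3 (a=6) -> B2->E, B1->T, B4->S, B3->F, B5->F, B7->E, B6->T, B7->E, B6->T, B7->E, B6->T, B7->S, B6->F, B8->T; covered: B1=T, B2=E, B3=F, B4=S, B5=F, B6=T, B6=F, B7=S, B7=E, B8=T
#4 (a=29) -> B2->S, B1->T, B4->S, B3->F, B5->F, B7->E, B6->T, B7->E, B6->T, B7->E, B6->T, B7->S, B6->F, B8->F; covered: B1=T, B2=S, B3=F, B4=S, B5=F, B6=T, B6=F, B7=S, B7=E, B8=F
#5 (a=28) -> B2->S, B1->T, B4->S, B3->F, B5->F, B7->E, B6->T, B7->E, B6->T, B7->E, B6->T, B7->S, B6->F, B8->F; covered: B1=T, B2=S, B3=F, B4=S, B5=F, B6=T, B6=F, B7=S, B7=E, B8=F
union over all inputs: B1=T, B2=S, B2=E, B3=F, B4=S, B5=T, B5=F, B6=T, B6=F, B7=S, B7=E, B8=T, B8=F (13 outcomes)
size 1 is not enough: best union over all size-1 subsets is 10/13
size 2: inputs {1, 4} cover all 13 outcomes, and no lexicographically smaller subset of this size does
Answer: 1, 4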